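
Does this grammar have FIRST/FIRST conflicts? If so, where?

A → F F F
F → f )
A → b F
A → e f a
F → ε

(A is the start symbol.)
No FIRST/FIRST conflicts.

FIRST sets of the non-terminals at (or reachable through a nullable prefix from) the front of some alternative:
  FIRST(F) = { 'f', ε }

Productions for A:
  A → F F F: FIRST = { 'f', ε }
  A → b F: FIRST = { 'b' }
  A → e f a: FIRST = { 'e' }
Productions for F:
  F → f ): FIRST = { 'f' }
  F → ε: FIRST = { ε }

All alternatives of each non-terminal have pairwise disjoint FIRST sets.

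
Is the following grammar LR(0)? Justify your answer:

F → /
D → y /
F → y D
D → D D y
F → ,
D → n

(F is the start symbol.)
A grammar is LR(0) if no state in the canonical LR(0) collection has:
  - both a shift item (dot before a terminal) and a complete item (shift-reduce conflict), or
  - two or more complete items (reduce-reduce conflict; the accept item [F' → F .] counts as a complete item here).

Augment with F' → F and build the canonical LR(0) collection (I0 = CLOSURE({[F' → . F]}), then GOTO on every symbol after a dot until no new states appear). It has 11 states:
  I0: { [F → . ,], [F → . /], [F → . y D], [F' → . F] }  — shift
  I1: { [F → , .] }  — reduce
  I2: { [F → / .] }  — reduce
  I3: { [F' → F .] }  — accept
  I4: { [D → . D D y], [D → . n], [D → . y /], [F → y . D] }  — shift
  I5: { [D → . D D y], [D → . n], [D → . y /], [D → D . D y], [F → y D .] }  — shift, reduce
  I6: { [D → n .] }  — reduce
  I7: { [D → y . /] }  — shift
  I8: { [D → y / .] }  — reduce
  I9: { [D → . D D y], [D → . n], [D → . y /], [D → D . D y], [D → D D . y] }  — shift
  I10: { [D → D D y .], [D → y . /] }  — shift, reduce

Conflict in state I5:
  Shift-reduce conflict between [F → y D .] and [D → . n]
So the grammar is NOT LR(0).

Answer: No. Shift-reduce conflict between [F → y D .] and [D → . n]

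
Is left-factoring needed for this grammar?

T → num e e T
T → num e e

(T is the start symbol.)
Yes, T has productions with common prefix 'num e e'

Left-factoring is needed when two productions for the same non-terminal
share a common prefix on the right-hand side.

Productions for T:
  T → num e e T
  T → num e e

Found common prefix 'num e e' in productions for T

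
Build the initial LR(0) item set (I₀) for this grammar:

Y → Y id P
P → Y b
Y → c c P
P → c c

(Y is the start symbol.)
{ [Y → . Y id P], [Y → . c c P], [Y' → . Y] }

First, augment the grammar with Y' → Y
I₀ = CLOSURE({ [Y' → . Y] }):
  [Y' → . Y] has the dot before Y: add [Y → . Y id P], [Y → . c c P]
No further items can be added.

I₀ = { [Y → . Y id P], [Y → . c c P], [Y' → . Y] }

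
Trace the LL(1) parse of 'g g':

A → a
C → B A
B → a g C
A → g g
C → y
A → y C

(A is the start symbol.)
LL(1) parsing maintains a stack (initially the start symbol over $) and the input. At each step: if the stack top is a terminal, match it against the current input token; if it is a non-terminal N, replace it with the RHS of M[N, lookahead] (the unique production whose predict set contains the lookahead).

Stack is shown with the top on the left.

Stack  Input  Action
--------------------
A $    g g $  output A → g g
g g $  g g $  match 'g'
g $    g $    match 'g'
$      $      accept

The string is accepted.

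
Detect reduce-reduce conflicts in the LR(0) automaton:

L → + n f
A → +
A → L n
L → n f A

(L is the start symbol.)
No reduce-reduce conflicts

A reduce-reduce conflict occurs when an LR(0) state has two complete items [A → α .] and [B → β .] — both call for a reduction, and with no lookahead the parser cannot choose between them.

Augment with L' → L and build the canonical LR(0) collection (I0 = CLOSURE({[L' → . L]}), then GOTO on every symbol after a dot until no new states appear). It has 11 states:
  I0: { [L → . + n f], [L → . n f A], [L' → . L] }  — shift
  I1: { [L → + . n f] }  — shift
  I2: { [L' → L .] }  — accept
  I3: { [L → n . f A] }  — shift
  I4: { [A → . +], [A → . L n], [L → . + n f], [L → . n f A], [L → n f . A] }  — shift
  I5: { [A → + .], [L → + . n f] }  — shift, reduce
  I6: { [L → n f A .] }  — reduce
  I7: { [A → L . n] }  — shift
  I8: { [A → L n .] }  — reduce
  I9: { [L → + n . f] }  — shift
  I10: { [L → + n f .] }  — reduce

No state contains more than one complete item.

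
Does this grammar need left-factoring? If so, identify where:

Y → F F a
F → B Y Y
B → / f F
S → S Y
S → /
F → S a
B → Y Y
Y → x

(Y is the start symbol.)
Left-factoring is needed when two productions for the same non-terminal
share a common prefix on the right-hand side.

Productions for Y:
  Y → F F a
  Y → x
Productions for F:
  F → B Y Y
  F → S a
Productions for B:
  B → / f F
  B → Y Y
Productions for S:
  S → S Y
  S → /

No common prefixes found.

Answer: No, left-factoring is not needed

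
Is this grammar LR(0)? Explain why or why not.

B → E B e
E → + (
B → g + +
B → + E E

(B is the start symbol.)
A grammar is LR(0) if no state in the canonical LR(0) collection has:
  - both a shift item (dot before a terminal) and a complete item (shift-reduce conflict), or
  - two or more complete items (reduce-reduce conflict; the accept item [B' → B .] counts as a complete item here).

Augment with B' → B and build the canonical LR(0) collection (I0 = CLOSURE({[B' → . B]}), then GOTO on every symbol after a dot until no new states appear). It has 13 states:
  I0: { [B → . + E E], [B → . E B e], [B → . g + +], [B' → . B], [E → . + (] }  — shift
  I1: { [B → + . E E], [E → + . (], [E → . + (] }  — shift
  I2: { [B' → B .] }  — accept
  I3: { [B → . + E E], [B → . E B e], [B → . g + +], [B → E . B e], [E → . + (] }  — shift
  I4: { [B → g . + +] }  — shift
  I5: { [B → g + . +] }  — shift
  I6: { [B → g + + .] }  — reduce
  I7: { [B → E B . e] }  — shift
  I8: { [B → E B e .] }  — reduce
  I9: { [E → + ( .] }  — reduce
  I10: { [E → + . (] }  — shift
  I11: { [B → + E . E], [E → . + (] }  — shift
  I12: { [B → + E E .] }  — reduce

Every state is either a pure shift/goto state or contains exactly one complete item and nothing to shift — no conflicts. The grammar is LR(0).

Answer: Yes, the grammar is LR(0)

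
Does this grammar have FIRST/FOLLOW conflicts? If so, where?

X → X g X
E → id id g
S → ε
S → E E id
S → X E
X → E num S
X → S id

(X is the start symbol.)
Nullable non-terminals: S.
FIRST sets used below: FIRST(E) = { 'id' }, FIRST(X) = { 'id' }

S: nullable alternative(s) S → ε; FOLLOW(S) = { $, 'g', 'id' }
  S → ε: FIRST \ {ε} = { } — this is the only nullable alternative, skip
  S → E E id: FIRST \ {ε} = { 'id' } — overlaps FOLLOW(S) on { 'id' }: CONFLICT
  S → X E: FIRST \ {ε} = { 'id' } — overlaps FOLLOW(S) on { 'id' }: CONFLICT

E, X have no nullable alternative, so no FIRST/FOLLOW check is needed there.

So the grammar has 2 FIRST/FOLLOW conflicts (marked CONFLICT above).

Answer: Yes. S → E E id with FOLLOW(S) on { 'id' }; S → X E with FOLLOW(S) on { 'id' }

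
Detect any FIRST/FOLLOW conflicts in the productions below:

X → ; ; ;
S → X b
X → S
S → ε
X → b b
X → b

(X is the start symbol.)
A FIRST/FOLLOW conflict occurs when a non-terminal N has a nullable alternative N → β (β ⇒* ε) and another alternative N → α with FIRST(α) ∩ FOLLOW(N) ≠ ∅: on such a lookahead the parser cannot decide between expanding α and letting N vanish via β.

Nullable non-terminals: S, X.
FIRST sets used below: FIRST(X) = { ';', 'b', ε }, FIRST(S) = { ';', 'b', ε }

S: nullable alternative(s) S → ε; FOLLOW(S) = { $, 'b' }
  S → X b: FIRST \ {ε} = { ';', 'b' } — overlaps FOLLOW(S) on { 'b' }: CONFLICT
  S → ε: FIRST \ {ε} = { } — this is the only nullable alternative, skip

X: nullable alternative(s) X → S; FOLLOW(X) = { $, 'b' }
  X → ; ; ;: FIRST \ {ε} = { ';' } — disjoint from FOLLOW(X)
  X → S: FIRST \ {ε} = { ';', 'b' } — this is the only nullable alternative, skip
  X → b b: FIRST \ {ε} = { 'b' } — overlaps FOLLOW(X) on { 'b' }: CONFLICT
  X → b: FIRST \ {ε} = { 'b' } — overlaps FOLLOW(X) on { 'b' }: CONFLICT

So the grammar has 3 FIRST/FOLLOW conflicts (marked CONFLICT above).

Answer: Yes. X → b b with FOLLOW(X) on { 'b' }; X → b with FOLLOW(X) on { 'b' }; S → X b with FOLLOW(S) on { 'b' }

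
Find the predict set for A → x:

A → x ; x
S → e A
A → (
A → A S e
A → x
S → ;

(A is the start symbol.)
PREDICT(A → x) = (FIRST(RHS) \ {ε}) ∪ (FOLLOW(A) if ε ∈ FIRST(RHS), i.e. RHS ⇒* ε)
FIRST(x) = { 'x' }
ε ∉ FIRST(x), so FOLLOW(A) is not added.
PREDICT(A → x) = { 'x' }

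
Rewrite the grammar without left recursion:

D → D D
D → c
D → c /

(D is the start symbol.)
D → c D'
D → c / D'
D' → D D'
D' → ε

D is directly left-recursive. The standard transformation for
  A → A α₁ | ... | A α_m | β₁ | ... | β_n
is
  A  → β₁ A' | ... | β_n A'
  A' → α₁ A' | ... | α_m A' | ε

D → c becomes D → c D'
D → c / becomes D → c / D'
D → D D becomes D' → D D'
Add D' → ε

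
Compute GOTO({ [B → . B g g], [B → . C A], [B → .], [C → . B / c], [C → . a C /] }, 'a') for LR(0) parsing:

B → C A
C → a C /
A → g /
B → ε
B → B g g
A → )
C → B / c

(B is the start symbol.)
{ [B → . B g g], [B → . C A], [B → .], [C → . B / c], [C → . a C /], [C → a . C /] }

GOTO(I, 'a') = CLOSURE({ [A → αX.β] : [A → α.Xβ] ∈ I, X = 'a' })

Items with dot before 'a', with the dot advanced:
  [C → . a C /] → [C → a . C /]
Closure of the advanced items:
  [C → a . C /] has the dot before C: add [C → . a C /], [C → . B / c]
  [C → . B / c] has the dot before B: add [B → . C A], [B → .], [B → . B g g]

GOTO = { [B → . B g g], [B → . C A], [B → .], [C → . B / c], [C → . a C /], [C → a . C /] }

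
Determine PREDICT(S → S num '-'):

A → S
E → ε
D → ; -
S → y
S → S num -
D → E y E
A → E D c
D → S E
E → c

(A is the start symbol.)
PREDICT(S → S num '-') = (FIRST(RHS) \ {ε}) ∪ (FOLLOW(S) if ε ∈ FIRST(RHS), i.e. RHS ⇒* ε)
FIRST(S) = { 'y' }
FIRST(S num '-') = { 'y' }
ε ∉ FIRST(S num '-'), so FOLLOW(S) is not added.
PREDICT(S → S num '-') = { 'y' }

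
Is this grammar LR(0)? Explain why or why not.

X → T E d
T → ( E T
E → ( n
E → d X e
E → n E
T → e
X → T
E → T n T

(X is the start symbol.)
No. Shift-reduce conflict between [X → T .] and [E → . ( n]

A grammar is LR(0) if no state in the canonical LR(0) collection has:
  - both a shift item (dot before a terminal) and a complete item (shift-reduce conflict), or
  - two or more complete items (reduce-reduce conflict; the accept item [X' → X .] counts as a complete item here).

Augment with X' → X and build the canonical LR(0) collection (I0 = CLOSURE({[X' → . X]}), then GOTO on every symbol after a dot until no new states appear). It has 19 states:
  I0: { [T → . ( E T], [T → . e], [X → . T E d], [X → . T], [X' → . X] }  — shift
  I1: { [E → . ( n], [E → . T n T], [E → . d X e], [E → . n E], [T → ( . E T], [T → . ( E T], [T → . e] }  — shift
  I2: { [E → . ( n], [E → . T n T], [E → . d X e], [E → . n E], [T → . ( E T], [T → . e], [X → T . E d], [X → T .] }  — shift, reduce
  I3: { [X' → X .] }  — accept
  I4: { [T → e .] }  — reduce
  I5: { [E → ( . n], [E → . ( n], [E → . T n T], [E → . d X e], [E → . n E], [T → ( . E T], [T → . ( E T], [T → . e] }  — shift
  I6: { [X → T E . d] }  — shift
  I7: { [E → T . n T] }  — shift
  I8: { [E → d . X e], [T → . ( E T], [T → . e], [X → . T E d], [X → . T] }  — shift
  I9: { [E → . ( n], [E → . T n T], [E → . d X e], [E → . n E], [E → n . E], [T → . ( E T], [T → . e] }  — shift
  I10: { [E → n E .] }  — reduce
  I11: { [E → d X . e] }  — shift
  I12: { [E → d X e .] }  — reduce
  I13: { [E → T n . T], [T → . ( E T], [T → . e] }  — shift
  I14: { [E → T n T .] }  — reduce
  I15: { [X → T E d .] }  — reduce
  I16: { [T → ( E . T], [T → . ( E T], [T → . e] }  — shift
  I17: { [E → ( n .], [E → . ( n], [E → . T n T], [E → . d X e], [E → . n E], [E → n . E], [T → . ( E T], [T → . e] }  — shift, reduce
  I18: { [T → ( E T .] }  — reduce

Conflict in state I2:
  Shift-reduce conflict between [X → T .] and [E → . ( n]
So the grammar is NOT LR(0).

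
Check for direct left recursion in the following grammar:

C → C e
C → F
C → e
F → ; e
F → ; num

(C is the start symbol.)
Yes, C is left-recursive

Direct left recursion occurs when N → N α for some non-terminal N (the right-hand side begins with the left-hand side itself).

C → C e: LEFT RECURSIVE (starts with C)
C → F: starts with F
C → e: starts with e
F → ; e: starts with ';'
F → ; num: starts with ';'

The grammar has direct left recursion on: C.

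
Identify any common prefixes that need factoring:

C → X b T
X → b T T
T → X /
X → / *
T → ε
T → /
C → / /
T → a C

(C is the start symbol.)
Left-factoring is needed when two productions for the same non-terminal
share a common prefix on the right-hand side.

Productions for C:
  C → X b T
  C → / /
Productions for X:
  X → b T T
  X → / *
Productions for T:
  T → X /
  T → ε
  T → /
  T → a C

No common prefixes found.

Answer: No, left-factoring is not needed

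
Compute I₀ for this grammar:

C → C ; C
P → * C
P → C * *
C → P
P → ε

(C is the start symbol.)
{ [C → . C ; C], [C → . P], [C' → . C], [P → . * C], [P → . C * *], [P → .] }

First, augment the grammar with C' → C
I₀ = CLOSURE({ [C' → . C] }):
  [C' → . C] has the dot before C: add [C → . C ; C], [C → . P]
  [C → . P] has the dot before P: add [P → . * C], [P → . C * *], [P → .]
No further items can be added.

I₀ = { [C → . C ; C], [C → . P], [C' → . C], [P → . * C], [P → . C * *], [P → .] }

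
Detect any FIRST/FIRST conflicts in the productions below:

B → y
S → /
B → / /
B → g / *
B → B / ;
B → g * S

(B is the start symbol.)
A FIRST/FIRST conflict occurs when two productions N → α and N → β for the same non-terminal have FIRST(α) ∩ FIRST(β) ≠ ∅ (with ε ∈ FIRST of a nullable right-hand side, so two nullable alternatives also conflict).

FIRST sets of the non-terminals at (or reachable through a nullable prefix from) the front of some alternative:
  FIRST(B) = { '/', 'g', 'y' }

Productions for B:
  B → y: FIRST = { 'y' }
  B → / /: FIRST = { '/' }
  B → g / *: FIRST = { 'g' }
  B → B / ;: FIRST = { '/', 'g', 'y' }
  B → g * S: FIRST = { 'g' }
S has only one production, so no FIRST/FIRST conflict is possible there.

Conflict for B: B → y and B → B / ;
  Overlap: { 'y' }
Conflict for B: B → / / and B → B / ;
  Overlap: { '/' }
Conflict for B: B → g / * and B → B / ;
  Overlap: { 'g' }
Conflict for B: B → g / * and B → g * S
  Overlap: { 'g' }
Conflict for B: B → B / ; and B → g * S
  Overlap: { 'g' }

Answer: Yes. B → y / B → B '/' ';' on { 'y' }; B → '/' '/' / B → B '/' ';' on { '/' }; B → g '/' '*' / B → B '/' ';' on { 'g' }; B → g '/' '*' / B → g '*' S on { 'g' }; B → B '/' ';' / B → g '*' S on { 'g' }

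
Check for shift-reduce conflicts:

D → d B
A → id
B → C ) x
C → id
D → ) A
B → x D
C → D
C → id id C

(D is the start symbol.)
Yes — I7: [C → id .] vs [C → id . id C]

A shift-reduce conflict occurs when an LR(0) state has both:
  - a complete (reduce) item [A → α .] (dot at the end), and
  - a shift item [B → β . c γ] (dot before a terminal).

Augment with D' → D and build the canonical LR(0) collection (I0 = CLOSURE({[D' → . D]}), then GOTO on every symbol after a dot until no new states appear). It has 16 states:
  I0: { [D → . ) A], [D → . d B], [D' → . D] }  — shift
  I1: { [A → . id], [D → ) . A] }  — shift
  I2: { [D' → D .] }  — accept
  I3: { [B → . C ) x], [B → . x D], [C → . D], [C → . id id C], [C → . id], [D → . ) A], [D → . d B], [D → d . B] }  — shift
  I4: { [D → d B .] }  — reduce
  I5: { [B → C . ) x] }  — shift
  I6: { [C → D .] }  — reduce
  I7: { [C → id . id C], [C → id .] }  — shift, reduce
  I8: { [B → x . D], [D → . ) A], [D → . d B] }  — shift
  I9: { [B → x D .] }  — reduce
  I10: { [C → . D], [C → . id id C], [C → . id], [C → id id . C], [D → . ) A], [D → . d B] }  — shift
  I11: { [C → id id C .] }  — reduce
  I12: { [B → C ) . x] }  — shift
  I13: { [B → C ) x .] }  — reduce
  I14: { [D → ) A .] }  — reduce
  I15: { [A → id .] }  — reduce

I7 contains reduce item [C → id .] and shift item [C → id . id C] — shift-reduce conflict.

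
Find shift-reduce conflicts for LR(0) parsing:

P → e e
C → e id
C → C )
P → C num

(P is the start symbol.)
No shift-reduce conflicts

A shift-reduce conflict occurs when an LR(0) state has both:
  - a complete (reduce) item [A → α .] (dot at the end), and
  - a shift item [B → β . c γ] (dot before a terminal).

Augment with P' → P and build the canonical LR(0) collection (I0 = CLOSURE({[P' → . P]}), then GOTO on every symbol after a dot until no new states appear). It has 8 states:
  I0: { [C → . C )], [C → . e id], [P → . C num], [P → . e e], [P' → . P] }  — shift
  I1: { [C → C . )], [P → C . num] }  — shift
  I2: { [P' → P .] }  — accept
  I3: { [C → e . id], [P → e . e] }  — shift
  I4: { [P → e e .] }  — reduce
  I5: { [C → e id .] }  — reduce
  I6: { [C → C ) .] }  — reduce
  I7: { [P → C num .] }  — reduce

No state contains both a complete item and a shift item.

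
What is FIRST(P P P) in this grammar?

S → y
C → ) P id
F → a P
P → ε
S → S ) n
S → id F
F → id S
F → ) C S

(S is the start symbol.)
FIRST sets of the non-terminals involved (from the grammar, by fixed-point iteration):
  FIRST(P) = { ε }

To compute FIRST(P P P), process the symbols left to right:
Symbol P is a non-terminal. Add FIRST(P) \ {ε} = { }
P is nullable (ε ∈ FIRST(P)), continue to the next symbol.
Symbol P is a non-terminal. Add FIRST(P) \ {ε} = { }
P is nullable (ε ∈ FIRST(P)), continue to the next symbol.
Symbol P is a non-terminal. Add FIRST(P) \ {ε} = { }
P is nullable (ε ∈ FIRST(P)), continue to the next symbol.
All symbols are nullable, so ε is in the result.
FIRST(P P P) = { ε }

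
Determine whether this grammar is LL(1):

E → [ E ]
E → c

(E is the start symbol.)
Yes, the grammar is LL(1).

For E:
  PREDICT(E → '[' E ']') = { '[' }
  PREDICT(E → c) = { 'c' }

All predict sets are disjoint. The grammar IS LL(1).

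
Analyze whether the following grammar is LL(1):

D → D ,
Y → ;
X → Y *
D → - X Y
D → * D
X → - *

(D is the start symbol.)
No. Predict set conflict for D: { '-' }

Relevant sets:
  FIRST(D) = { '*', '-' }
  FIRST(Y) = { ';' }

For D:
  PREDICT(D → D ',') = { '*', '-' }
  PREDICT(D → '-' X Y) = { '-' }
  PREDICT(D → '*' D) = { '*' }
For X:
  PREDICT(X → Y '*') = { ';' }
  PREDICT(X → '-' '*') = { '-' }
Y has a single production, so nothing to check there.

Conflict found: Predict set conflict for D: { '-' }
The grammar is NOT LL(1).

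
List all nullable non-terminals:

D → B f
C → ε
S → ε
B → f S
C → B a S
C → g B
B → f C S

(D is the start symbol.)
{ 'C', 'S' }

A non-terminal is nullable if it can derive ε (the empty string): either it has an ε-production, or it has a production whose right-hand side consists entirely of nullable non-terminals.

ε-productions: C → ε, S → ε
So C, S are immediately nullable.
No further non-terminal can be added: every production for the remaining non-terminals contains a terminal or a non-nullable non-terminal.
Nullable = { 'C', 'S' }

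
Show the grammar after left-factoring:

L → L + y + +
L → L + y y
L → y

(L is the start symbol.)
Left-factoring transforms A → αβ₁ | αβ₂ into A → αA' and A' → β₁ | β₂
(α is the longest common prefix among the alternatives). Repeat until
no nonterminal has two alternatives with a common prefix.

Round 1: L has alternatives sharing prefix 'L + y'. Introduce L': L → L + y L'
  Add: L' → + +
  Add: L' → y

No remaining common prefixes — done.

Resulting grammar:
L → L + y L'
L' → + +
L' → y
L → y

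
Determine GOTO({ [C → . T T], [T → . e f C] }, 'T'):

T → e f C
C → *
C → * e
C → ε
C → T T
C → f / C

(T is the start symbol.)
{ [C → T . T], [T → . e f C] }

GOTO(I, 'T') = CLOSURE({ [A → αX.β] : [A → α.Xβ] ∈ I, X = 'T' })

Items with dot before 'T', with the dot advanced:
  [C → . T T] → [C → T . T]
Closure of the advanced items:
  [C → T . T] has the dot before T: add [T → . e f C]

GOTO = { [C → T . T], [T → . e f C] }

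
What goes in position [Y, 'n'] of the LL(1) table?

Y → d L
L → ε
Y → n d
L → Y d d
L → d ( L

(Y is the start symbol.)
To find M[Y, 'n'], we find productions for Y where 'n' is in the predict set (PREDICT(N → α) = (FIRST(α) \ {ε}) ∪ (FOLLOW(N) if α ⇒* ε)).

Y → d L: PREDICT = { 'd' }
Y → n d: PREDICT = { 'n' }
  'n' is in predict set, so this production goes in M[Y, 'n']

M[Y, 'n'] = Y → n d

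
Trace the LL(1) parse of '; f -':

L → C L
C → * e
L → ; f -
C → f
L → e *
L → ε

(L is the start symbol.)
LL(1) parsing maintains a stack (initially the start symbol over $) and the input. At each step: if the stack top is a terminal, match it against the current input token; if it is a non-terminal N, replace it with the RHS of M[N, lookahead] (the unique production whose predict set contains the lookahead).

Stack is shown with the top on the left.

Stack    Input    Action
------------------------
L $      ; f - $  output L → ; f -
; f - $  ; f - $  match ';'
f - $    f - $    match 'f'
- $      - $      match '-'
$        $        accept

The string is accepted.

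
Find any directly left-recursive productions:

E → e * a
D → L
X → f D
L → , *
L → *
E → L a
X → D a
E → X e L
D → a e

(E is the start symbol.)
Direct left recursion occurs when N → N α for some non-terminal N (the right-hand side begins with the left-hand side itself).

E → e * a: starts with e
D → L: starts with L
X → f D: starts with f
L → , *: starts with ','
L → *: starts with '*'
E → L a: starts with L
X → D a: starts with D
E → X e L: starts with X
D → a e: starts with a

No direct left recursion found.

Answer: No direct left recursion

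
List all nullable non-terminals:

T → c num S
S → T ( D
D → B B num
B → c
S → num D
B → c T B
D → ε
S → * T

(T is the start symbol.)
{ 'D' }

A non-terminal is nullable if it can derive ε (the empty string): either it has an ε-production, or it has a production whose right-hand side consists entirely of nullable non-terminals.

ε-productions: D → ε
So D is immediately nullable.
No further non-terminal can be added: every production for the remaining non-terminals contains a terminal or a non-nullable non-terminal.
Nullable = { 'D' }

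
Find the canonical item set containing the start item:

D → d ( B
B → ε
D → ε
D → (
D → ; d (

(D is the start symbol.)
First, augment the grammar with D' → D
I₀ = CLOSURE({ [D' → . D] }):
  [D' → . D] has the dot before D: add [D → . d ( B], [D → .], [D → . (], [D → . ; d (]
No further items can be added.

I₀ = { [D → . (], [D → . ; d (], [D → . d ( B], [D → .], [D' → . D] }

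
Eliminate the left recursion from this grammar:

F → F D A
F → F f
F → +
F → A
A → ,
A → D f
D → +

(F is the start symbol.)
F is directly left-recursive. The standard transformation for
  A → A α₁ | ... | A α_m | β₁ | ... | β_n
is
  A  → β₁ A' | ... | β_n A'
  A' → α₁ A' | ... | α_m A' | ε

F → + becomes F → + F'
F → A becomes F → A F'
F → F D A becomes F' → D A F'
F → F f becomes F' → f F'
Add F' → ε

Productions for other non-terminals are unchanged:
  A → ,
  A → D f
  D → +

Resulting grammar:
F → + F'
F → A F'
F' → D A F'
F' → f F'
F' → ε
A → ,
A → D f
D → +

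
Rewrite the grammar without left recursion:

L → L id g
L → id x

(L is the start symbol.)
L → id x L'
L' → id g L'
L' → ε

L is directly left-recursive. The standard transformation for
  A → A α₁ | ... | A α_m | β₁ | ... | β_n
is
  A  → β₁ A' | ... | β_n A'
  A' → α₁ A' | ... | α_m A' | ε

L → id x becomes L → id x L'
L → L id g becomes L' → id g L'
Add L' → ε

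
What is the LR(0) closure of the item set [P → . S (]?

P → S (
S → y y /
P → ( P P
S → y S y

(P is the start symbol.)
{ [P → . S (], [S → . y S y], [S → . y y /] }

Start with: [P → . S (]
  [P → . S (] has the dot before S: add [S → . y y /], [S → . y S y]
No further items can be added.

CLOSURE = { [P → . S (], [S → . y S y], [S → . y y /] }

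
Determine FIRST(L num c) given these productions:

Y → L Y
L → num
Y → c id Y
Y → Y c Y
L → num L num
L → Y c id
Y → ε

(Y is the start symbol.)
FIRST sets of the non-terminals involved (from the grammar, by fixed-point iteration):
  FIRST(L) = { 'c', 'num' }

To compute FIRST(L num c), process the symbols left to right:
Symbol L is a non-terminal. Add FIRST(L) \ {ε} = { 'c', 'num' }
L is not nullable (ε ∉ FIRST(L)), so stop here.
FIRST(L num c) = { 'c', 'num' }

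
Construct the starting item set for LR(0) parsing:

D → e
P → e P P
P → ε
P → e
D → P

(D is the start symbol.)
First, augment the grammar with D' → D
I₀ = CLOSURE({ [D' → . D] }):
  [D' → . D] has the dot before D: add [D → . e], [D → . P]
  [D → . P] has the dot before P: add [P → . e P P], [P → .], [P → . e]
No further items can be added.

I₀ = { [D → . P], [D → . e], [D' → . D], [P → . e P P], [P → . e], [P → .] }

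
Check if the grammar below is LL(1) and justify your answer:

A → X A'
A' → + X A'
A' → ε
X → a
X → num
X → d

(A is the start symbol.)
Yes, the grammar is LL(1).

A grammar is LL(1) if for each non-terminal N with multiple productions, the predict sets of those productions are pairwise disjoint, where PREDICT(N → α) = (FIRST(α) \ {ε}) ∪ (FOLLOW(N) if α ⇒* ε).

Relevant sets:
  FOLLOW(A') = { $ }

For A':
  PREDICT(A' → '+' X A') = { '+' }
  PREDICT(A' → ε) = { $ }
For X:
  PREDICT(X → a) = { 'a' }
  PREDICT(X → num) = { 'num' }
  PREDICT(X → d) = { 'd' }
A has a single production, so nothing to check there.

All predict sets are disjoint. The grammar IS LL(1).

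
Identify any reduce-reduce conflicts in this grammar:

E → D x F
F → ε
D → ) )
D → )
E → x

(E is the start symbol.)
No reduce-reduce conflicts

A reduce-reduce conflict occurs when an LR(0) state has two complete items [A → α .] and [B → β .] — both call for a reduction, and with no lookahead the parser cannot choose between them.

Augment with E' → E and build the canonical LR(0) collection (I0 = CLOSURE({[E' → . E]}), then GOTO on every symbol after a dot until no new states appear). It has 8 states:
  I0: { [D → . ) )], [D → . )], [E → . D x F], [E → . x], [E' → . E] }  — shift
  I1: { [D → ) . )], [D → ) .] }  — shift, reduce
  I2: { [E → D . x F] }  — shift
  I3: { [E' → E .] }  — accept
  I4: { [E → x .] }  — reduce
  I5: { [E → D x . F], [F → .] }  — reduce
  I6: { [E → D x F .] }  — reduce
  I7: { [D → ) ) .] }  — reduce

No state contains more than one complete item.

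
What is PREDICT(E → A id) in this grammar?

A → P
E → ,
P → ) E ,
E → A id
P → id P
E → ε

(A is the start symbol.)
{ ')', 'id' }

PREDICT(E → A id) = (FIRST(RHS) \ {ε}) ∪ (FOLLOW(E) if ε ∈ FIRST(RHS), i.e. RHS ⇒* ε)
FIRST(A) = { ')', 'id' }
FIRST(A id) = { ')', 'id' }
ε ∉ FIRST(A id), so FOLLOW(E) is not added.
PREDICT(E → A id) = { ')', 'id' }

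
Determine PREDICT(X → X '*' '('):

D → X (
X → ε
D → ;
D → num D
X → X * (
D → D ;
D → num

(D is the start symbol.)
{ '*' }

PREDICT(X → X '*' '(') = (FIRST(RHS) \ {ε}) ∪ (FOLLOW(X) if ε ∈ FIRST(RHS), i.e. RHS ⇒* ε)
FIRST(X) = { '*', ε }
FIRST(X '*' '(') = { '*' }
ε ∉ FIRST(X '*' '('), so FOLLOW(X) is not added.
PREDICT(X → X '*' '(') = { '*' }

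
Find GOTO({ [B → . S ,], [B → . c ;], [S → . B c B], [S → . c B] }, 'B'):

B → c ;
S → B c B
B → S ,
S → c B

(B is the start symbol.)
GOTO(I, 'B') = CLOSURE({ [A → αX.β] : [A → α.Xβ] ∈ I, X = 'B' })

Items with dot before 'B', with the dot advanced:
  [S → . B c B] → [S → B . c B]
Closure adds nothing (no advanced item has the dot before a non-terminal).

GOTO = { [S → B . c B] }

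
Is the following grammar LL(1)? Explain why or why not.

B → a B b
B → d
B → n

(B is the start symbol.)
Yes, the grammar is LL(1).

A grammar is LL(1) if for each non-terminal N with multiple productions, the predict sets of those productions are pairwise disjoint, where PREDICT(N → α) = (FIRST(α) \ {ε}) ∪ (FOLLOW(N) if α ⇒* ε).

For B:
  PREDICT(B → a B b) = { 'a' }
  PREDICT(B → d) = { 'd' }
  PREDICT(B → n) = { 'n' }

All predict sets are disjoint. The grammar IS LL(1).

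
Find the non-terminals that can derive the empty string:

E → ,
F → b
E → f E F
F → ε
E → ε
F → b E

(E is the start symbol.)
A non-terminal is nullable if it can derive ε (the empty string): either it has an ε-production, or it has a production whose right-hand side consists entirely of nullable non-terminals.

ε-productions: F → ε, E → ε
So F, E are immediately nullable.
Every non-terminal is now nullable.
Nullable = { 'E', 'F' }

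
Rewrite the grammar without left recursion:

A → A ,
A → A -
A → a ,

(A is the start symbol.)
A is directly left-recursive. The standard transformation for
  A → A α₁ | ... | A α_m | β₁ | ... | β_n
is
  A  → β₁ A' | ... | β_n A'
  A' → α₁ A' | ... | α_m A' | ε

A → a , becomes A → a , A'
A → A , becomes A' → , A'
A → A - becomes A' → - A'
Add A' → ε

Resulting grammar:
A → a , A'
A' → , A'
A' → - A'
A' → ε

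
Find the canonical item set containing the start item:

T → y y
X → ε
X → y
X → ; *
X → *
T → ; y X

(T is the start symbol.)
{ [T → . ; y X], [T → . y y], [T' → . T] }

First, augment the grammar with T' → T
I₀ = CLOSURE({ [T' → . T] }):
  [T' → . T] has the dot before T: add [T → . y y], [T → . ; y X]
No further items can be added.

I₀ = { [T → . ; y X], [T → . y y], [T' → . T] }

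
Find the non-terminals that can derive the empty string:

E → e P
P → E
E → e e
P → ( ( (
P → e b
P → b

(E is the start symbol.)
A non-terminal is nullable if it can derive ε (the empty string): either it has an ε-production, or it has a production whose right-hand side consists entirely of nullable non-terminals.

There are no ε-productions, so no non-terminal can derive ε.
No non-terminals are nullable.

Answer: None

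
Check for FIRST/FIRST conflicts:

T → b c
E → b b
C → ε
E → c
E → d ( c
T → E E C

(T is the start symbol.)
Yes. T → b c / T → E E C on { 'b' }

FIRST sets of the non-terminals at (or reachable through a nullable prefix from) the front of some alternative:
  FIRST(E) = { 'b', 'c', 'd' }

Productions for T:
  T → b c: FIRST = { 'b' }
  T → E E C: FIRST = { 'b', 'c', 'd' }
Productions for E:
  E → b b: FIRST = { 'b' }
  E → c: FIRST = { 'c' }
  E → d ( c: FIRST = { 'd' }
C has only one production, so no FIRST/FIRST conflict is possible there.

Conflict for T: T → b c and T → E E C
  Overlap: { 'b' }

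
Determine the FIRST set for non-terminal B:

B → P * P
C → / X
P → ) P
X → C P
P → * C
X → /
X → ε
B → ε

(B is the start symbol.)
{ ')', '*', ε }

FIRST sets of the other non-terminals involved (by the same procedure, iterated to a fixed point):
  FIRST(P) = { ')', '*' }

From B → P * P:
  - P is a non-terminal: add FIRST(P) \ {ε} = { ')', '*' }
    P is not nullable, so stop
From B → ε:
  - ε-production, so ε ∈ FIRST(B)

Collecting: FIRST(B) = { ')', '*', ε }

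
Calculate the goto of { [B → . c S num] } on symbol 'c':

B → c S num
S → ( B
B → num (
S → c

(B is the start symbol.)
GOTO(I, 'c') = CLOSURE({ [A → αX.β] : [A → α.Xβ] ∈ I, X = 'c' })

Items with dot before 'c', with the dot advanced:
  [B → . c S num] → [B → c . S num]
Closure of the advanced items:
  [B → c . S num] has the dot before S: add [S → . ( B], [S → . c]

GOTO = { [B → c . S num], [S → . ( B], [S → . c] }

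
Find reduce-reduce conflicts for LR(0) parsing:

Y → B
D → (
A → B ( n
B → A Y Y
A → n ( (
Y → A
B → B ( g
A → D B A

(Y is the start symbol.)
A reduce-reduce conflict occurs when an LR(0) state has two complete items [A → α .] and [B → β .] — both call for a reduction, and with no lookahead the parser cannot choose between them.

Augment with Y' → Y and build the canonical LR(0) collection (I0 = CLOSURE({[Y' → . Y]}), then GOTO on every symbol after a dot until no new states appear). It has 19 states:
  I0: { [A → . B ( n], [A → . D B A], [A → . n ( (], [B → . A Y Y], [B → . B ( g], [D → . (], [Y → . A], [Y → . B], [Y' → . Y] }  — shift
  I1: { [D → ( .] }  — reduce
  I2: { [A → . B ( n], [A → . D B A], [A → . n ( (], [B → . A Y Y], [B → . B ( g], [B → A . Y Y], [D → . (], [Y → . A], [Y → . B], [Y → A .] }  — shift, reduce
  I3: { [A → B . ( n], [B → B . ( g], [Y → B .] }  — shift, reduce
  I4: { [A → . B ( n], [A → . D B A], [A → . n ( (], [A → D . B A], [B → . A Y Y], [B → . B ( g], [D → . (] }  — shift
  I5: { [Y' → Y .] }  — accept
  I6: { [A → n . ( (] }  — shift
  I7: { [A → n ( . (] }  — shift
  I8: { [A → n ( ( .] }  — reduce
  I9: { [A → . B ( n], [A → . D B A], [A → . n ( (], [B → . A Y Y], [B → . B ( g], [B → A . Y Y], [D → . (], [Y → . A], [Y → . B] }  — shift
  I10: { [A → . B ( n], [A → . D B A], [A → . n ( (], [A → B . ( n], [A → D B . A], [B → . A Y Y], [B → . B ( g], [B → B . ( g], [D → . (] }  — shift
  I11: { [A → B ( . n], [B → B ( . g], [D → ( .] }  — shift, reduce
  I12: { [A → . B ( n], [A → . D B A], [A → . n ( (], [A → D B A .], [B → . A Y Y], [B → . B ( g], [B → A . Y Y], [D → . (], [Y → . A], [Y → . B] }  — shift, reduce
  I13: { [A → B . ( n], [B → B . ( g] }  — shift
  I14: { [A → B ( . n], [B → B ( . g] }  — shift
  I15: { [B → B ( g .] }  — reduce
  I16: { [A → B ( n .] }  — reduce
  I17: { [A → . B ( n], [A → . D B A], [A → . n ( (], [B → . A Y Y], [B → . B ( g], [B → A Y . Y], [D → . (], [Y → . A], [Y → . B] }  — shift
  I18: { [B → A Y Y .] }  — reduce

No state contains more than one complete item.

Answer: No reduce-reduce conflicts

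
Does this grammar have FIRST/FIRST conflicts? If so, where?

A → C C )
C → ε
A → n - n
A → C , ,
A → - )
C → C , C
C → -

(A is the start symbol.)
Yes. A → C C ')' / A → C ',' ',' on { ',', '-' }; A → C C ')' / A → '-' ')' on { '-' }; A → C ',' ',' / A → '-' ')' on { '-' }; C → C ',' C / C → '-' on { '-' }

FIRST sets of the non-terminals at (or reachable through a nullable prefix from) the front of some alternative:
  FIRST(C) = { ',', '-', ε }

Productions for A:
  A → C C ): FIRST = { ')', ',', '-' }
  A → n - n: FIRST = { 'n' }
  A → C , ,: FIRST = { ',', '-' }
  A → - ): FIRST = { '-' }
Productions for C:
  C → ε: FIRST = { ε }
  C → C , C: FIRST = { ',', '-' }
  C → -: FIRST = { '-' }

Conflict for A: A → C C ) and A → C , ,
  Overlap: { ',', '-' }
Conflict for A: A → C C ) and A → - )
  Overlap: { '-' }
Conflict for A: A → C , , and A → - )
  Overlap: { '-' }
Conflict for C: C → C , C and C → -
  Overlap: { '-' }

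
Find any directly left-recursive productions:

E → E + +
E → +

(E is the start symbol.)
Yes, E is left-recursive

E → E + +: LEFT RECURSIVE (starts with E)
E → +: starts with '+'

The grammar has direct left recursion on: E.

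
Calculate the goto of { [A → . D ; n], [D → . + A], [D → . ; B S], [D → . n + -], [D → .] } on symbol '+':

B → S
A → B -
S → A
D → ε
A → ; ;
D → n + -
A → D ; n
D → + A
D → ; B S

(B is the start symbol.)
GOTO(I, '+') = CLOSURE({ [A → αX.β] : [A → α.Xβ] ∈ I, X = '+' })

Items with dot before '+', with the dot advanced:
  [D → . + A] → [D → + . A]
Closure of the advanced items:
  [D → + . A] has the dot before A: add [A → . B -], [A → . ; ;], [A → . D ; n]
  [A → . B -] has the dot before B: add [B → . S]
  [A → . D ; n] has the dot before D: add [D → .], [D → . n + -], [D → . + A], [D → . ; B S]
  [B → . S] has the dot before S: add [S → . A]

GOTO = { [A → . ; ;], [A → . B -], [A → . D ; n], [B → . S], [D → + . A], [D → . + A], [D → . ; B S], [D → . n + -], [D → .], [S → . A] }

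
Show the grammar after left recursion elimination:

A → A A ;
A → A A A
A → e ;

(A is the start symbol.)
A → e ; A'
A' → A ; A'
A' → A A A'
A' → ε

A is directly left-recursive. The standard transformation for
  A → A α₁ | ... | A α_m | β₁ | ... | β_n
is
  A  → β₁ A' | ... | β_n A'
  A' → α₁ A' | ... | α_m A' | ε

A → e ; becomes A → e ; A'
A → A A ; becomes A' → A ; A'
A → A A A becomes A' → A A A'
Add A' → ε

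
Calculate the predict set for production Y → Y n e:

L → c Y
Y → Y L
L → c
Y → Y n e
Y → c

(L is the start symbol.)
PREDICT(Y → Y n e) = (FIRST(RHS) \ {ε}) ∪ (FOLLOW(Y) if ε ∈ FIRST(RHS), i.e. RHS ⇒* ε)
FIRST(Y) = { 'c' }
FIRST(Y n e) = { 'c' }
ε ∉ FIRST(Y n e), so FOLLOW(Y) is not added.
PREDICT(Y → Y n e) = { 'c' }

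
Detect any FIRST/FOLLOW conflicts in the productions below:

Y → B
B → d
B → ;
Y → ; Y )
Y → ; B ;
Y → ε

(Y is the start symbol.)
Nullable non-terminals: Y.
FIRST sets used below: FIRST(B) = { ';', 'd' }

Y: nullable alternative(s) Y → ε; FOLLOW(Y) = { $, ')' }
  Y → B: FIRST \ {ε} = { ';', 'd' } — disjoint from FOLLOW(Y)
  Y → ; Y ): FIRST \ {ε} = { ';' } — disjoint from FOLLOW(Y)
  Y → ; B ;: FIRST \ {ε} = { ';' } — disjoint from FOLLOW(Y)
  Y → ε: FIRST \ {ε} = { } — this is the only nullable alternative, skip

B has no nullable alternative, so no FIRST/FOLLOW check is needed there.

No FIRST/FOLLOW conflicts found.

Answer: No FIRST/FOLLOW conflicts.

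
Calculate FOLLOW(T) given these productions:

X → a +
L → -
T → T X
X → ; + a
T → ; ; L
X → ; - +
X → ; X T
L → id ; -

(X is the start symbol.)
To compute FOLLOW(T), find every occurrence of T on a right-hand side N → α T β: add FIRST(β) \ {ε}, and if β is empty or nullable also add FOLLOW(N). Iterate to a fixed point.

In T → T X: T is followed by X, add FIRST(X) \ {ε} = { ';', 'a' }
In X → ; X T: T is at the end, add FOLLOW(X)

The FOLLOW sets referred to above (computed the same way, to a fixed point):
  FOLLOW(X) = { $, ';', 'a' }

Taking the union: FOLLOW(T) = { $, ';', 'a' }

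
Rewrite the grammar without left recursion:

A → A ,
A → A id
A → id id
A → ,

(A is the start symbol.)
A → id id A'
A → , A'
A' → , A'
A' → id A'
A' → ε

A is directly left-recursive. The standard transformation for
  A → A α₁ | ... | A α_m | β₁ | ... | β_n
is
  A  → β₁ A' | ... | β_n A'
  A' → α₁ A' | ... | α_m A' | ε

A → id id becomes A → id id A'
A → , becomes A → , A'
A → A , becomes A' → , A'
A → A id becomes A' → id A'
Add A' → ε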